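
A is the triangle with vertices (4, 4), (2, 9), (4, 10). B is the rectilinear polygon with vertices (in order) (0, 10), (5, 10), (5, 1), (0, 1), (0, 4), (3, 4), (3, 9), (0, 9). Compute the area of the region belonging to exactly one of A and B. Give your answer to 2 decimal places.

26.50

|A| = 6, |B| = 30, |A∩B| = 4.75.
|A △ B| = |A| + |B| − 2·|A∩B| = 6 + 30 − 9.5 = 26.50.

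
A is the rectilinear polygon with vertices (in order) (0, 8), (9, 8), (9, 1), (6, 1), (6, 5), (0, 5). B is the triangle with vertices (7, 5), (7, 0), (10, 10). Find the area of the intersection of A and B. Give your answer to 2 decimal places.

6.48

The intersection is the polygon with vertices (9,8), (9,6.667), (7.3,1), (7,1), (7,5), (8.8,8).
By the shoelace formula its area is 6.48.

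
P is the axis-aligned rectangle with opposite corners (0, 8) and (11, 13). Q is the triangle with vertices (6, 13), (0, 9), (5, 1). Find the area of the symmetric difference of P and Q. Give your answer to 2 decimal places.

|P| = 55, |Q| = 34, |P∩Q| = 16.6458.
|P △ Q| = |P| + |Q| − 2·|P∩Q| = 55 + 34 − 33.2917 = 55.71.

55.71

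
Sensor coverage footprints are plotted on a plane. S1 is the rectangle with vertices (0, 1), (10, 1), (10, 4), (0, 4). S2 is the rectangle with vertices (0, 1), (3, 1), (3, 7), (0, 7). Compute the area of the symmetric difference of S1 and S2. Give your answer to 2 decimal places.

30.00

|S1∩S2|: x∈[0,3], y∈[1,4] → 3·3 = 9.
|S1 △ S2| = |S1| + |S2| − 2·|S1∩S2| = 30 + 18 − 18 = 30.00.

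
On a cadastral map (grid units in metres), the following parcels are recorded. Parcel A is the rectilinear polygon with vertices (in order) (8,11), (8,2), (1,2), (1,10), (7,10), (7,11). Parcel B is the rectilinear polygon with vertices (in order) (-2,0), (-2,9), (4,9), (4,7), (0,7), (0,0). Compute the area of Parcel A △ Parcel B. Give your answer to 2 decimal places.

|Parcel A| = 57, |Parcel B| = 26, |Parcel A∩Parcel B| = 6.
|Parcel A △ Parcel B| = |Parcel A| + |Parcel B| − 2·|Parcel A∩Parcel B| = 57 + 26 − 12 = 71.00.

71.00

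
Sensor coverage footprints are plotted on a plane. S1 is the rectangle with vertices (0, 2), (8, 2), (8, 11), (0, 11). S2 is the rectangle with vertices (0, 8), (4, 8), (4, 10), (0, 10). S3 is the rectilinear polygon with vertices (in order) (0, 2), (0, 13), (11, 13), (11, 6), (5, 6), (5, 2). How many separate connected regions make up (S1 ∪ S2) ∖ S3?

1

(S1 ∪ S2) ∖ S3 is a single connected region.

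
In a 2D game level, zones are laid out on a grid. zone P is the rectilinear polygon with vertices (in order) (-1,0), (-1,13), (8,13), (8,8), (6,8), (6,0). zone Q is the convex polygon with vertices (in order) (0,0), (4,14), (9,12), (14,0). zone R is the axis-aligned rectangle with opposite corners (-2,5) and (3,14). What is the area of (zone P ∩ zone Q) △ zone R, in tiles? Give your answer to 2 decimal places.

|zone P ∩ zone Q| = 63.4071.
|(zone P ∩ zone Q) ∩ zone R| = 4.3214.
|(zone P ∩ zone Q) △ zone R| = 63.4071 + 45 − 8.6429 = 99.76.

99.76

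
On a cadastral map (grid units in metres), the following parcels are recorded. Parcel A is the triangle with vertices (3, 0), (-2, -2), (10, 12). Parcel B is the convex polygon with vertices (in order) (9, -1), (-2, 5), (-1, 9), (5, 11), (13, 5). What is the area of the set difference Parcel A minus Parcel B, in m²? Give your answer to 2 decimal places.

|Parcel A| = 23, |Parcel A∩Parcel B| = 11.6771.
|Parcel A ∖ Parcel B| = |Parcel A| − |Parcel A∩Parcel B| = 23 − 11.6771 = 11.32.

11.32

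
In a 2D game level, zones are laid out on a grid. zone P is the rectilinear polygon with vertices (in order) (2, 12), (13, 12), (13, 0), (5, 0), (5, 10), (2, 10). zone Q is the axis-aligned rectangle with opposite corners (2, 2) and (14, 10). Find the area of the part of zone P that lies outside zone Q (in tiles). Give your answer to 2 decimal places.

38.00

|zone P| = 102, |zone P∩zone Q| = 64.
|zone P ∖ zone Q| = |zone P| − |zone P∩zone Q| = 102 − 64 = 38.00.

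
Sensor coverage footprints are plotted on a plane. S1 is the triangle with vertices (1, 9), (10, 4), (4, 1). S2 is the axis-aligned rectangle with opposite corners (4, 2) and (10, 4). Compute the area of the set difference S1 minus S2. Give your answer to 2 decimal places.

|S1| = 28.5, |S1∩S2| = 8.
|S1 ∖ S2| = |S1| − |S1∩S2| = 28.5 − 8 = 20.50.

20.50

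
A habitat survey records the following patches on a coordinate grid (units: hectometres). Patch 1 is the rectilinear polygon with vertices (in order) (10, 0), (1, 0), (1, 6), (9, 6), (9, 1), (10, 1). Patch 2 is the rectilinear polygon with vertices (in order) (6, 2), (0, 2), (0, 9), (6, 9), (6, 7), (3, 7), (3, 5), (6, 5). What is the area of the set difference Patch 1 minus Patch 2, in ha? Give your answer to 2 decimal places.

|Patch 1| = 49, |Patch 1∩Patch 2| = 17.
|Patch 1 ∖ Patch 2| = |Patch 1| − |Patch 1∩Patch 2| = 49 − 17 = 32.00.

32.00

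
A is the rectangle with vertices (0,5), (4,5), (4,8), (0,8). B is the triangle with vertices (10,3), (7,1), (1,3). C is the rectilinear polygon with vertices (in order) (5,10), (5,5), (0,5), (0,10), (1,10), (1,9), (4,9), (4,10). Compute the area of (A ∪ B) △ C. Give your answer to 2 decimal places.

19.00

|A ∪ B| = 21.
|(A ∪ B) ∩ C| = 12.
|(A ∪ B) △ C| = 21 + 22 − 24 = 19.00.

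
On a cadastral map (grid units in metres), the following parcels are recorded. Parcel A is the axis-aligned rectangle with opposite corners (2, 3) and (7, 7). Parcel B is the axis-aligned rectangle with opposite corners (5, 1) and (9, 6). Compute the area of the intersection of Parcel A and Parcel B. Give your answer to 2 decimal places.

6.00

|Parcel A∩Parcel B|: x∈[5,7], y∈[3,6] → 2·3 = 6.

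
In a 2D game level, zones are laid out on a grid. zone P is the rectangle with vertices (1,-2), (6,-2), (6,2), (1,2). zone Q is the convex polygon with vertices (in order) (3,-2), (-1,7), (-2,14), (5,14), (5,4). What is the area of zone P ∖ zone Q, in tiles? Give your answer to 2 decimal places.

13.78

|zone P| = 20, |zone P∩zone Q| = 6.2222.
|zone P ∖ zone Q| = |zone P| − |zone P∩zone Q| = 20 − 6.2222 = 13.78.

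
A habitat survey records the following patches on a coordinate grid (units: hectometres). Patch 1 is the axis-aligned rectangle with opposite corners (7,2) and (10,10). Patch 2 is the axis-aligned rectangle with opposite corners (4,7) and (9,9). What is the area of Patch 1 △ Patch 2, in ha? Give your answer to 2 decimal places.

|Patch 1∩Patch 2|: x∈[7,9], y∈[7,9] → 2·2 = 4.
|Patch 1 △ Patch 2| = |Patch 1| + |Patch 2| − 2·|Patch 1∩Patch 2| = 24 + 10 − 8 = 26.00.

26.00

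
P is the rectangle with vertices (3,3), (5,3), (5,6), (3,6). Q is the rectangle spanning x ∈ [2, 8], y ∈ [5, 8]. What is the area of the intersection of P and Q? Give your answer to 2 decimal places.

2.00

|P∩Q|: x∈[3,5], y∈[5,6] → 2·1 = 2.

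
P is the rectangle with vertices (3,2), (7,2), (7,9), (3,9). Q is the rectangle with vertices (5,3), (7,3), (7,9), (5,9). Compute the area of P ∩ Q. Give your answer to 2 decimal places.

12.00

|P∩Q|: x∈[5,7], y∈[3,9] → 2·6 = 12.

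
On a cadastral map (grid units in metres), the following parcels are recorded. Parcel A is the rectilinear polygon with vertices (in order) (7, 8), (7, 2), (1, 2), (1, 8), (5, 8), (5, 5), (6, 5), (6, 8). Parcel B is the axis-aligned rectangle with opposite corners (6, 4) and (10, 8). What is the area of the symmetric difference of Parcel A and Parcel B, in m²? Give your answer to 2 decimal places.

|Parcel A| = 33, |Parcel B| = 16, |Parcel A∩Parcel B| = 4.
|Parcel A △ Parcel B| = |Parcel A| + |Parcel B| − 2·|Parcel A∩Parcel B| = 33 + 16 − 8 = 41.00.

41.00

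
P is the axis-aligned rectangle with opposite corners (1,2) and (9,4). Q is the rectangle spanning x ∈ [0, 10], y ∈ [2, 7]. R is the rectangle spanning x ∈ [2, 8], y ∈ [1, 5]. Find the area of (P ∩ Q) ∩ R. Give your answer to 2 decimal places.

The region (P ∩ Q) ∩ R is the polygon with vertices (8,4), (8,2), (2,2), (2,4).
By the shoelace formula its area is 12.00.

12.00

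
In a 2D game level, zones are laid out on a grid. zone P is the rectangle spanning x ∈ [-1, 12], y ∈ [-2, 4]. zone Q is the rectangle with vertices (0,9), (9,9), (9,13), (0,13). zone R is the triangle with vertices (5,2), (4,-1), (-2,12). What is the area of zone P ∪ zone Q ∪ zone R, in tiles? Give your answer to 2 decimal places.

By inclusion–exclusion:
Individual areas: |zone P| = 78, |zone Q| = 36, |zone R| = 15.5.
|zone P∩zone Q| = 0 (no overlap).
|zone P∩zone R| = 7.8692.
|zone Q∩zone R| = 0.0071.
|zone P∩zone Q∩zone R| = 0.
|zone P ∪ zone Q ∪ zone R| = 129.5 − 7.8764 + 0 = 121.62.

121.62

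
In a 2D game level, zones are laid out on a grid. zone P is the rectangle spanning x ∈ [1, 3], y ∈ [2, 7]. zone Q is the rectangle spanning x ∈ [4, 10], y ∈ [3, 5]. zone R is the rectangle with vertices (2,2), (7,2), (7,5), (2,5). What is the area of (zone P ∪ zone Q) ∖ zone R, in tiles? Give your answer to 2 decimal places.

|zone P ∪ zone Q| = 22.
|(zone P ∪ zone Q) ∩ zone R| = 9.
|(zone P ∪ zone Q) ∖ zone R| = 22 − 9 = 13.00.

13.00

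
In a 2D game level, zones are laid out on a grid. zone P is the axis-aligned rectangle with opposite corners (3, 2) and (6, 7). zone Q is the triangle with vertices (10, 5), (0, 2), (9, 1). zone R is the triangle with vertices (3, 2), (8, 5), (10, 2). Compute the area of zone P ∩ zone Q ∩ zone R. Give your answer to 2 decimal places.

2.70

The intersection is the polygon with vertices (3,2), (6,3.8), (6,3.8), (6,2).
By the shoelace formula its area is 2.70.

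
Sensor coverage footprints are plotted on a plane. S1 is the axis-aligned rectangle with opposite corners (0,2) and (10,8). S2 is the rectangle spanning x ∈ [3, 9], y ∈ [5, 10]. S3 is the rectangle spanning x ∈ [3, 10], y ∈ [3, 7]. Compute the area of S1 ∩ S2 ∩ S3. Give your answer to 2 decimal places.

12.00

The intersection is the polygon with vertices (9,5), (3,5), (3,7), (9,7).
By the shoelace formula its area is 12.00.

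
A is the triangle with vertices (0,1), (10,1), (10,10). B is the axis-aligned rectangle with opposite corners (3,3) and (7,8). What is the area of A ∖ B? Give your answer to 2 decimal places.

|A| = 45, |A∩B| = 10.
|A ∖ B| = |A| − |A∩B| = 45 − 10 = 35.00.

35.00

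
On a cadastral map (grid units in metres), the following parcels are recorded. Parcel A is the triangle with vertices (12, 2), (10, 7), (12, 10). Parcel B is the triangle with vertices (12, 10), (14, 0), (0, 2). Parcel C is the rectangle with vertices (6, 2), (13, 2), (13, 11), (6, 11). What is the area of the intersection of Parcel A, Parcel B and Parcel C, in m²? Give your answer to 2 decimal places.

The intersection is the polygon with vertices (12,10), (12,2), (10,7).
By the shoelace formula its area is 8.00.

8.00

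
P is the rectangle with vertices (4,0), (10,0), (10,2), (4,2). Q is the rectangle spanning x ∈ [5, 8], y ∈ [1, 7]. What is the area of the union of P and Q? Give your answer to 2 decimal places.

By inclusion–exclusion:
Individual areas: |P| = 12, |Q| = 18.
|P∩Q|: x∈[5,8], y∈[1,2] → 3·1 = 3.
|P ∪ Q| = 30 − 3 = 27.00.

27.00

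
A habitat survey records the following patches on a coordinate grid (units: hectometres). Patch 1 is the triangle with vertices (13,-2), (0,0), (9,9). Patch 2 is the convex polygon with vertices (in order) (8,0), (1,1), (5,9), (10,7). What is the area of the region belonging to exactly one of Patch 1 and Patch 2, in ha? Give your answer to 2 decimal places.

45.58

|Patch 1| = 67.5, |Patch 2| = 49.5, |Patch 1∩Patch 2| = 35.711.
|Patch 1 △ Patch 2| = |Patch 1| + |Patch 2| − 2·|Patch 1∩Patch 2| = 67.5 + 49.5 − 71.4221 = 45.58.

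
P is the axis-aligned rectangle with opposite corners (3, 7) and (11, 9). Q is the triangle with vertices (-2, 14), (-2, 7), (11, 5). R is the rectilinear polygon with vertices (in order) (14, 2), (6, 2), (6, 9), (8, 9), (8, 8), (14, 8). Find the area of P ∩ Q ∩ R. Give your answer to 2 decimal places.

The intersection is the polygon with vertices (8.111,7), (6,7), (6,8.461).
By the shoelace formula its area is 1.54.

1.54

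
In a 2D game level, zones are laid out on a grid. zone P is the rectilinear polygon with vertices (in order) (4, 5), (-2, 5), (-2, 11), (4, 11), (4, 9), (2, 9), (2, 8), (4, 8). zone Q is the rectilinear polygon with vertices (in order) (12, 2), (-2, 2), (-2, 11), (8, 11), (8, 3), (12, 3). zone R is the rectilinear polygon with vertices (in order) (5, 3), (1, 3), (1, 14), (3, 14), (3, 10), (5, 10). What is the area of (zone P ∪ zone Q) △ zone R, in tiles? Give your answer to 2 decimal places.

|zone P ∪ zone Q| = 94.
|(zone P ∪ zone Q) ∩ zone R| = 30.
|(zone P ∪ zone Q) △ zone R| = 94 + 36 − 60 = 70.00.

70.00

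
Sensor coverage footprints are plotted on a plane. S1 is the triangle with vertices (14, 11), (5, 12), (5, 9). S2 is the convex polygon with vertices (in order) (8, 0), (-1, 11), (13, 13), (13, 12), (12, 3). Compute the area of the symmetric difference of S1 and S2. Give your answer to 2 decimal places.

92.00

|S1| = 13.5, |S2| = 105, |S1∩S2| = 13.2514.
|S1 △ S2| = |S1| + |S2| − 2·|S1∩S2| = 13.5 + 105 − 26.5028 = 92.00.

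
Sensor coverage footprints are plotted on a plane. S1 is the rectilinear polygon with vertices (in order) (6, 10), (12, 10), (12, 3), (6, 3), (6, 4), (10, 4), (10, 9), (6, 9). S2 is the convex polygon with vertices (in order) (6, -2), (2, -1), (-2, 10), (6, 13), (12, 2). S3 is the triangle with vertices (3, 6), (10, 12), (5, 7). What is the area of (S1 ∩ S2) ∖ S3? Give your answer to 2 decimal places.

7.47

|S1 ∩ S2| = 7.8485.
|(S1 ∩ S2) ∩ S3| = 0.3742.
|(S1 ∩ S2) ∖ S3| = 7.8485 − 0.3742 = 7.47.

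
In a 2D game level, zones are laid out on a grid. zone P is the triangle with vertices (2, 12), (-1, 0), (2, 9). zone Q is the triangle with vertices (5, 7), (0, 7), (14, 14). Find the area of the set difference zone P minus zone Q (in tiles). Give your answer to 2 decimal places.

4.13

|zone P| = 4.5, |zone P∩zone Q| = 0.3726.
|zone P ∖ zone Q| = |zone P| − |zone P∩zone Q| = 4.5 − 0.3726 = 4.13.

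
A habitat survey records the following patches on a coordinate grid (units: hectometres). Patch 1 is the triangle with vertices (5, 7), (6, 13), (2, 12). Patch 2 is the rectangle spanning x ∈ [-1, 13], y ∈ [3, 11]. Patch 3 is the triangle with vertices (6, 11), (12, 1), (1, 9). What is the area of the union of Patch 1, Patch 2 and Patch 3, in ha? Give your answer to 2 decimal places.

118.92

By inclusion–exclusion:
Individual areas: |Patch 1| = 11.5, |Patch 2| = 112, |Patch 3| = 31.
|Patch 1∩Patch 2| = 6.1333.
|Patch 1∩Patch 3| = 4.2926.
|Patch 2∩Patch 3| = 29.45.
|Patch 1∩Patch 2∩Patch 3| = 4.2926.
|Patch 1 ∪ Patch 2 ∪ Patch 3| = 154.5 − 39.876 + 4.2926 = 118.92.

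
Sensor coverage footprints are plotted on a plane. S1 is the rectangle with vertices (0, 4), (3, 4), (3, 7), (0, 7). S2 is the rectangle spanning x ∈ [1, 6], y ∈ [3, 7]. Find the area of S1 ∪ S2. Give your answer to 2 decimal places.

By inclusion–exclusion:
Individual areas: |S1| = 9, |S2| = 20.
|S1∩S2|: x∈[1,3], y∈[4,7] → 2·3 = 6.
|S1 ∪ S2| = 29 − 6 = 23.00.

23.00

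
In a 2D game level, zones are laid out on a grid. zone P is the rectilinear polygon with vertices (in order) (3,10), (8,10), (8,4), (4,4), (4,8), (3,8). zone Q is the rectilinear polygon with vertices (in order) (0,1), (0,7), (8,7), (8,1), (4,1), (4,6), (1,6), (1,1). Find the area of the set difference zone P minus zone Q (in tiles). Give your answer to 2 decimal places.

|zone P| = 26, |zone P∩zone Q| = 12.
|zone P ∖ zone Q| = |zone P| − |zone P∩zone Q| = 26 − 12 = 14.00.

14.00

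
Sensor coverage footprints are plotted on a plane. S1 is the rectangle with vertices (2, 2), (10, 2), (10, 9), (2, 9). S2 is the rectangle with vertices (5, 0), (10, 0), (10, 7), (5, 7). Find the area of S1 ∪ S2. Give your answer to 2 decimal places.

66.00

By inclusion–exclusion:
Individual areas: |S1| = 56, |S2| = 35.
|S1∩S2|: x∈[5,10], y∈[2,7] → 5·5 = 25.
|S1 ∪ S2| = 91 − 25 = 66.00.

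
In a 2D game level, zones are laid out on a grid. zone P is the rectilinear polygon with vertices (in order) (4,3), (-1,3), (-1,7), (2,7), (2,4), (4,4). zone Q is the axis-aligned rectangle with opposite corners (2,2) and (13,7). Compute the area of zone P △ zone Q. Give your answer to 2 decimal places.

|zone P| = 14, |zone Q| = 55, |zone P∩zone Q| = 2.
|zone P △ zone Q| = |zone P| + |zone Q| − 2·|zone P∩zone Q| = 14 + 55 − 4 = 65.00.

65.00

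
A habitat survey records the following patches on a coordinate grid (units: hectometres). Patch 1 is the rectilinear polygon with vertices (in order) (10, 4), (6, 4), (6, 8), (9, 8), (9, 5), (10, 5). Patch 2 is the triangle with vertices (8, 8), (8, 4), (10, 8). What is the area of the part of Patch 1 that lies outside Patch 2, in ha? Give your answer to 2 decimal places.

|Patch 1| = 13, |Patch 1∩Patch 2| = 3.
|Patch 1 ∖ Patch 2| = |Patch 1| − |Patch 1∩Patch 2| = 13 − 3 = 10.00.

10.00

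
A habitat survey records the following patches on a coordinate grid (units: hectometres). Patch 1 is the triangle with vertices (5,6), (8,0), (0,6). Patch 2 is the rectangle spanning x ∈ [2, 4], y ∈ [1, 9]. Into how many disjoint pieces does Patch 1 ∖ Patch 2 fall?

2

Patch 1 ∖ Patch 2 splits into 2 disjoint pieces (area 9, area 1.5).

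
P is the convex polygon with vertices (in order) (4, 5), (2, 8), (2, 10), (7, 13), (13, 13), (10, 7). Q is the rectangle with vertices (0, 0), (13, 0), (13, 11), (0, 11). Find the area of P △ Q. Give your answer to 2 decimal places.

115.17

|P| = 56.5, |Q| = 143, |P∩Q| = 42.1667.
|P △ Q| = |P| + |Q| − 2·|P∩Q| = 56.5 + 143 − 84.3333 = 115.17.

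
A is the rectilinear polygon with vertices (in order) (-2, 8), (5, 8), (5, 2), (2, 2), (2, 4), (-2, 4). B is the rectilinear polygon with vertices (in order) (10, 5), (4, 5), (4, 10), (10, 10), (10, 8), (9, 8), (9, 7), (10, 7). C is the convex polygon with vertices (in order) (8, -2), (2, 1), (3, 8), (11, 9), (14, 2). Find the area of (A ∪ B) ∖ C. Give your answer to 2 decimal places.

28.43

|A ∪ B| = 60.
|(A ∪ B) ∩ C| = 31.5714.
|(A ∪ B) ∖ C| = 60 − 31.5714 = 28.43.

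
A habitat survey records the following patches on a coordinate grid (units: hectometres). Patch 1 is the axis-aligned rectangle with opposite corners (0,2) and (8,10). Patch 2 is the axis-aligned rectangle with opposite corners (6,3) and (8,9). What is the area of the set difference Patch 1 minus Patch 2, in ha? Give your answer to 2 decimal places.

|Patch 1∩Patch 2|: x∈[6,8], y∈[3,9] → 2·6 = 12.
|Patch 1| = 64.
|Patch 1 ∖ Patch 2| = |Patch 1| − |Patch 1∩Patch 2| = 64 − 12 = 52.00.

52.00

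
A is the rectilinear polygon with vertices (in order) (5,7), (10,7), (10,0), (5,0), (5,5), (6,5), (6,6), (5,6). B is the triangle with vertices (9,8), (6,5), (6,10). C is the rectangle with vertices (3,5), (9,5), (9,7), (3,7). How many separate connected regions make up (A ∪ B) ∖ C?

(A ∪ B) ∖ C splits into 2 disjoint pieces (area 5.5, area 27).

2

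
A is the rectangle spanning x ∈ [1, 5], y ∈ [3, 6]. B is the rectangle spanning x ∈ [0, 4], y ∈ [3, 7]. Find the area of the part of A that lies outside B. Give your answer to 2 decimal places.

3.00

|A∩B|: x∈[1,4], y∈[3,6] → 3·3 = 9.
|A| = 12.
|A ∖ B| = |A| − |A∩B| = 12 − 9 = 3.00.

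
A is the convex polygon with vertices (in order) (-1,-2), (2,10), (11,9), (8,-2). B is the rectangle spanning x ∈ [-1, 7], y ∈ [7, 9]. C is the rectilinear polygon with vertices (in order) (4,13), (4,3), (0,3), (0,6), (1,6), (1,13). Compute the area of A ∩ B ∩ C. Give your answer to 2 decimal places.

5.00

The intersection is the polygon with vertices (4,9), (4,7), (1.25,7), (1.75,9).
By the shoelace formula its area is 5.00.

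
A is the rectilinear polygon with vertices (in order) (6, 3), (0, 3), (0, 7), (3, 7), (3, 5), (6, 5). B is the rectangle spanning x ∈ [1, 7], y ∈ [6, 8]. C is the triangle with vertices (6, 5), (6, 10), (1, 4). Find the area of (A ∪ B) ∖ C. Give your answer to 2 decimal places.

|A ∪ B| = 28.
|(A ∪ B) ∩ C| = 7.8333.
|(A ∪ B) ∖ C| = 28 − 7.8333 = 20.17.

20.17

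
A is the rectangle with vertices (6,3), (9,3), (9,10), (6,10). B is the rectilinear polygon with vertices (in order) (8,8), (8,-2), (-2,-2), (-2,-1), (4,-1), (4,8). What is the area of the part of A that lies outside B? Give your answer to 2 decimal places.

|A| = 21, |A∩B| = 10.
|A ∖ B| = |A| − |A∩B| = 21 − 10 = 11.00.

11.00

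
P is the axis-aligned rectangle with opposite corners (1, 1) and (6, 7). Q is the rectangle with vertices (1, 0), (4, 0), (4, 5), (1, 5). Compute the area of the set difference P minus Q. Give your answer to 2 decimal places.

|P∩Q|: x∈[1,4], y∈[1,5] → 3·4 = 12.
|P| = 30.
|P ∖ Q| = |P| − |P∩Q| = 30 − 12 = 18.00.

18.00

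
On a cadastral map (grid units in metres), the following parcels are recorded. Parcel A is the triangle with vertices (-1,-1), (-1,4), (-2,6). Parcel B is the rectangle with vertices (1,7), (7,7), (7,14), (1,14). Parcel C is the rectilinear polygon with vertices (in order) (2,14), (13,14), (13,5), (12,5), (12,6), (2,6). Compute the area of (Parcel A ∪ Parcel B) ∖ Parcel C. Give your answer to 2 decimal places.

|Parcel A ∪ Parcel B| = 44.5.
|(Parcel A ∪ Parcel B) ∩ Parcel C| = 35.
|(Parcel A ∪ Parcel B) ∖ Parcel C| = 44.5 − 35 = 9.50.

9.50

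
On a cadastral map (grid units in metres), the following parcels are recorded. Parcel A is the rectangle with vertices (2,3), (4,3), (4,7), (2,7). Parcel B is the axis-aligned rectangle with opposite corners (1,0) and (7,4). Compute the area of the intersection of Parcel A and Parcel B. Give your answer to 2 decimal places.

|Parcel A∩Parcel B|: x∈[2,4], y∈[3,4] → 2·1 = 2.

2.00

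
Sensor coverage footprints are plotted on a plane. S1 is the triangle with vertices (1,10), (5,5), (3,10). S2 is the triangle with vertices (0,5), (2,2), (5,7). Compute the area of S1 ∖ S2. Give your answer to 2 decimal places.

4.68

|S1| = 5, |S1∩S2| = 0.3168.
|S1 ∖ S2| = |S1| − |S1∩S2| = 5 − 0.3168 = 4.68.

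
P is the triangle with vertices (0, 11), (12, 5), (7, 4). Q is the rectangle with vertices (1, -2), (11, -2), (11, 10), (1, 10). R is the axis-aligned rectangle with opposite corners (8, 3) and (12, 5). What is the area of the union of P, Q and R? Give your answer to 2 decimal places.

122.75

By inclusion–exclusion:
Individual areas: |P| = 21, |Q| = 120, |R| = 8.
|P∩Q| = 20.15.
|P∩R| = 1.6.
|Q∩R|: x∈[8,11], y∈[3,5] → 3·2 = 6.
|P∩Q∩R| = 1.5.
|P ∪ Q ∪ R| = 149 − 27.75 + 1.5 = 122.75.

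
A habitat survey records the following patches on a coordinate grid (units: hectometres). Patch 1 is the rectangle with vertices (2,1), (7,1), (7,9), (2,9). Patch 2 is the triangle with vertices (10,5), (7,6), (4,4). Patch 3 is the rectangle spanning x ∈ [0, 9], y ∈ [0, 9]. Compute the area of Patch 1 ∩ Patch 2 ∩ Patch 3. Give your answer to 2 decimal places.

2.25

The intersection is the polygon with vertices (4,4), (7,6), (7,4.5).
By the shoelace formula its area is 2.25.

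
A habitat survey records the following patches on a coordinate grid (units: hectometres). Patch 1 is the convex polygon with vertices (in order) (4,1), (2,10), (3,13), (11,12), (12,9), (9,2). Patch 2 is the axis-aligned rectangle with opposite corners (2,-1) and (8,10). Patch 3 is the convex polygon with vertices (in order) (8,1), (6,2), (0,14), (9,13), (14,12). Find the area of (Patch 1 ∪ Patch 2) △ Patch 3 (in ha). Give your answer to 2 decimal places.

|Patch 1 ∪ Patch 2| = 109.6.
|(Patch 1 ∪ Patch 2) ∩ Patch 3| = 75.693.
|(Patch 1 ∪ Patch 2) △ Patch 3| = 109.6 + 94 − 151.3859 = 52.21.

52.21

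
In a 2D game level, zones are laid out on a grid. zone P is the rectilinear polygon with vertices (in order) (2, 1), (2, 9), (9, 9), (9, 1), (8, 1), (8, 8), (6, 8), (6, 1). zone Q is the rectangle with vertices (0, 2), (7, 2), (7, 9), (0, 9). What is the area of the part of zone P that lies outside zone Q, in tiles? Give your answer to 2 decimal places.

|zone P| = 42, |zone P∩zone Q| = 29.
|zone P ∖ zone Q| = |zone P| − |zone P∩zone Q| = 42 − 29 = 13.00.

13.00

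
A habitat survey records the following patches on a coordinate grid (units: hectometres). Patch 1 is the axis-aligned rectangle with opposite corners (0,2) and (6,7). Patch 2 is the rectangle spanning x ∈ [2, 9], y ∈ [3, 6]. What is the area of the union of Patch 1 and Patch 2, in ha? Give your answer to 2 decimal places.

39.00

By inclusion–exclusion:
Individual areas: |Patch 1| = 30, |Patch 2| = 21.
|Patch 1∩Patch 2|: x∈[2,6], y∈[3,6] → 4·3 = 12.
|Patch 1 ∪ Patch 2| = 51 − 12 = 39.00.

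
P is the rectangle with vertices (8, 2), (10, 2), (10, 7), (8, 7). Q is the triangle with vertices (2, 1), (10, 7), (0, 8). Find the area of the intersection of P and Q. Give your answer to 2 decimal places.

1.50

The intersection is the polygon with vertices (8,7), (10,7), (8,5.5).
By the shoelace formula its area is 1.50.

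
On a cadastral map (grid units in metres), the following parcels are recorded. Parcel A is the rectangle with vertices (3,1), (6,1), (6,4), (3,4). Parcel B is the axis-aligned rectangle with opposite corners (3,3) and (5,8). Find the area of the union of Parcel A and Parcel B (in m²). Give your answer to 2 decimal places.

17.00

By inclusion–exclusion:
Individual areas: |Parcel A| = 9, |Parcel B| = 10.
|Parcel A∩Parcel B|: x∈[3,5], y∈[3,4] → 2·1 = 2.
|Parcel A ∪ Parcel B| = 19 − 2 = 17.00.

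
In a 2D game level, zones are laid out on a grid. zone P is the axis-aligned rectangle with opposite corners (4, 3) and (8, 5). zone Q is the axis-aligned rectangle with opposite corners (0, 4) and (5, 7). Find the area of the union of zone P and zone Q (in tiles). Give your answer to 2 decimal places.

By inclusion–exclusion:
Individual areas: |zone P| = 8, |zone Q| = 15.
|zone P∩zone Q|: x∈[4,5], y∈[4,5] → 1·1 = 1.
|zone P ∪ zone Q| = 23 − 1 = 22.00.

22.00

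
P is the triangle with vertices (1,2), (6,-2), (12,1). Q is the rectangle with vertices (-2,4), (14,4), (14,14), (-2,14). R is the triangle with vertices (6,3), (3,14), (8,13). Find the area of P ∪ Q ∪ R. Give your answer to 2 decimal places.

By inclusion–exclusion:
Individual areas: |P| = 19.5, |Q| = 160, |R| = 26.
|P∩Q| = 0.
|P∩R| = 0.
|Q∩R| = 25.7636.
|P∩Q∩R| = 0.
|P ∪ Q ∪ R| = 205.5 − 25.7636 + 0 = 179.74.

179.74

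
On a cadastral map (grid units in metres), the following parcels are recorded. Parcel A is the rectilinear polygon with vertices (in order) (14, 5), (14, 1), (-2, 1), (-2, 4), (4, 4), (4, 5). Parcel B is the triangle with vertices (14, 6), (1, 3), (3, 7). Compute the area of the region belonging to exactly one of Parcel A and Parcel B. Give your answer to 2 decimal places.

70.17

|Parcel A| = 58, |Parcel B| = 23, |Parcel A∩Parcel B| = 5.4167.
|Parcel A △ Parcel B| = |Parcel A| + |Parcel B| − 2·|Parcel A∩Parcel B| = 58 + 23 − 10.8333 = 70.17.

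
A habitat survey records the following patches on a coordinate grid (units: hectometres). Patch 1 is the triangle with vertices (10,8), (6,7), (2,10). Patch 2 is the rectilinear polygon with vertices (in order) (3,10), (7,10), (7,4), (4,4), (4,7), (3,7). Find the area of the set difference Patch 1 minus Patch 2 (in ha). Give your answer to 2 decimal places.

2.50

|Patch 1| = 8, |Patch 1∩Patch 2| = 5.5.
|Patch 1 ∖ Patch 2| = |Patch 1| − |Patch 1∩Patch 2| = 8 − 5.5 = 2.50.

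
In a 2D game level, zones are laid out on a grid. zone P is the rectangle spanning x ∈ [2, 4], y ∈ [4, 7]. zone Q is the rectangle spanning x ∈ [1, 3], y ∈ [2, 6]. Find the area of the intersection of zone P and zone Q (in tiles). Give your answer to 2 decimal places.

|zone P∩zone Q|: x∈[2,3], y∈[4,6] → 1·2 = 2.

2.00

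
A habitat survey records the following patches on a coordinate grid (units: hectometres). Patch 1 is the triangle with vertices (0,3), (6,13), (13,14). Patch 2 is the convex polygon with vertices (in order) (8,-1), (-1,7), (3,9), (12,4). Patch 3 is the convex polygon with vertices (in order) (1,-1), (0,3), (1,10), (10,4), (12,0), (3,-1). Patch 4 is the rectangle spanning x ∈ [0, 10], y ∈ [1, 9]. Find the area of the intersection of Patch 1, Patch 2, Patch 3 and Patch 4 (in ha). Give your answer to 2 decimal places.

5.94

The intersection is the polygon with vertices (1.217,5.029), (3.286,8.476), (5.068,7.288), (1.793,4.517).
By the shoelace formula its area is 5.94.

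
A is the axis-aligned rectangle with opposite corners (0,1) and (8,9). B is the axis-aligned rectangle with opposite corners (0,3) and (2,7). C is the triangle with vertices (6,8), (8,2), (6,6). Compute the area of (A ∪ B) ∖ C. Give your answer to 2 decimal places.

62.00

|A ∪ B| = 64.
|(A ∪ B) ∩ C| = 2.
|(A ∪ B) ∖ C| = 64 − 2 = 62.00.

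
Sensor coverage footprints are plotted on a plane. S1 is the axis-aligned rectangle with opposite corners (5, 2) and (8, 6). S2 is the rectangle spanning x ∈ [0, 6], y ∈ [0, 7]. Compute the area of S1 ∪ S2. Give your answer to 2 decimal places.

By inclusion–exclusion:
Individual areas: |S1| = 12, |S2| = 42.
|S1∩S2|: x∈[5,6], y∈[2,6] → 1·4 = 4.
|S1 ∪ S2| = 54 − 4 = 50.00.

50.00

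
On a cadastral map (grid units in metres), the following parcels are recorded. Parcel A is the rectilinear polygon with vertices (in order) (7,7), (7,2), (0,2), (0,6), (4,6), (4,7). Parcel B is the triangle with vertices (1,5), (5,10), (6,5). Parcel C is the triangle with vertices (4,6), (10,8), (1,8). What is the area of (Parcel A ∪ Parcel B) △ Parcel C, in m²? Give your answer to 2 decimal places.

36.80

|Parcel A ∪ Parcel B| = 37.3.
|(Parcel A ∪ Parcel B) ∩ Parcel C| = 4.7478.
|(Parcel A ∪ Parcel B) △ Parcel C| = 37.3 + 9 − 9.4957 = 36.80.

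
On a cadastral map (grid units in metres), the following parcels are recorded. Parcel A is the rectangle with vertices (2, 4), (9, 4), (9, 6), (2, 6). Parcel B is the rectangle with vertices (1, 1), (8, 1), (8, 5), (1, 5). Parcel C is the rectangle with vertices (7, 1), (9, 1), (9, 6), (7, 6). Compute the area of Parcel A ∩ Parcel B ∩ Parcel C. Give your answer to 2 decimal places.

1.00

The intersection is the polygon with vertices (8,5), (8,4), (7,4), (7,5).
By the shoelace formula its area is 1.00.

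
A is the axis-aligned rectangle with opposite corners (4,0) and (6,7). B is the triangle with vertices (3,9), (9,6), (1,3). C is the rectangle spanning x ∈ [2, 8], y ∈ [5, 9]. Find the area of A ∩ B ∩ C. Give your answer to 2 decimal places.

The intersection is the polygon with vertices (6,7), (6,5), (4,5), (4,7).
By the shoelace formula its area is 4.00.

4.00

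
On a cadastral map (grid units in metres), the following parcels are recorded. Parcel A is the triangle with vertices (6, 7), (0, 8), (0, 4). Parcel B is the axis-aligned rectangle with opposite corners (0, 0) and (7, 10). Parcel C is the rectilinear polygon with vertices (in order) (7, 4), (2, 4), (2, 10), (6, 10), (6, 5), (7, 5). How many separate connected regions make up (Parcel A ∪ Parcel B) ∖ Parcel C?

2

(Parcel A ∪ Parcel B) ∖ Parcel C splits into 2 disjoint pieces (area 40, area 5).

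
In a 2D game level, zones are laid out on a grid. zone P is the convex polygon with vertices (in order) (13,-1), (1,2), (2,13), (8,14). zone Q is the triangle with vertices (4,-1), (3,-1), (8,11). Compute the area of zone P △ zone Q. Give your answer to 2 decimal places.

112.95

|zone P| = 115, |zone Q| = 6, |zone P∩zone Q| = 4.0254.
|zone P △ zone Q| = |zone P| + |zone Q| − 2·|zone P∩zone Q| = 115 + 6 − 8.0508 = 112.95.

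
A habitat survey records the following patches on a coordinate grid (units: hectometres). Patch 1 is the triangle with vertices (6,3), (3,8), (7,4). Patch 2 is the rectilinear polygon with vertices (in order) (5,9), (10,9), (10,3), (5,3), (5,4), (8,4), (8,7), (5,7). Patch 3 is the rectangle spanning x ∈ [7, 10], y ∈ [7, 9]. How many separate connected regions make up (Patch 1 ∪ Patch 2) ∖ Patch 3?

(Patch 1 ∪ Patch 2) ∖ Patch 3 splits into 2 disjoint pieces (area 14.2, area 4).

2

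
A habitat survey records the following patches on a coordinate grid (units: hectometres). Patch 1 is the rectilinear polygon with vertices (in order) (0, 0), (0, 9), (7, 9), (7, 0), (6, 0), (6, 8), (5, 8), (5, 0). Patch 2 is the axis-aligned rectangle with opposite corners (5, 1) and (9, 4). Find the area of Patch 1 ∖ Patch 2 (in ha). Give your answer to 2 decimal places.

|Patch 1| = 55, |Patch 1∩Patch 2| = 3.
|Patch 1 ∖ Patch 2| = |Patch 1| − |Patch 1∩Patch 2| = 55 − 3 = 52.00.

52.00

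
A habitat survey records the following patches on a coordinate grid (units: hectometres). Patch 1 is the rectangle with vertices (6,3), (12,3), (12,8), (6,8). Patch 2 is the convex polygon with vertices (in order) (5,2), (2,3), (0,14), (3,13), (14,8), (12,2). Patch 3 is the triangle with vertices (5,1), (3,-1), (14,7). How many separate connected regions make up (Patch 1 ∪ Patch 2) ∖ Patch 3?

2

(Patch 1 ∪ Patch 2) ∖ Patch 3 splits into 2 disjoint pieces (area 94.5357, area 11.4075).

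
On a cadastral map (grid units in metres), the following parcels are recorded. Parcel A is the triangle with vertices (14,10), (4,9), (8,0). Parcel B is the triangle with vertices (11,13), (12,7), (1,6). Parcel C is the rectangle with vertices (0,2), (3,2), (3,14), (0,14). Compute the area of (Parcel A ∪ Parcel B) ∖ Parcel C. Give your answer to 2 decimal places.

59.94

|Parcel A ∪ Parcel B| = 61.1599.
|(Parcel A ∪ Parcel B) ∩ Parcel C| = 1.2182.
|(Parcel A ∪ Parcel B) ∖ Parcel C| = 61.1599 − 1.2182 = 59.94.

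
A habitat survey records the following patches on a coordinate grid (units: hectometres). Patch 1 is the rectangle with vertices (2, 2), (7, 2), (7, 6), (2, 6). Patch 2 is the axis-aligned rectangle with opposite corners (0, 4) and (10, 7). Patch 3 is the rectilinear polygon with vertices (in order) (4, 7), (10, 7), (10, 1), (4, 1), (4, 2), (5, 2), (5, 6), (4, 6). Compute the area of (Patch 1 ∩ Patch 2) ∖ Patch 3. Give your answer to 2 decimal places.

|Patch 1 ∩ Patch 2| = 10.
|(Patch 1 ∩ Patch 2) ∩ Patch 3| = 4.
|(Patch 1 ∩ Patch 2) ∖ Patch 3| = 10 − 4 = 6.00.

6.00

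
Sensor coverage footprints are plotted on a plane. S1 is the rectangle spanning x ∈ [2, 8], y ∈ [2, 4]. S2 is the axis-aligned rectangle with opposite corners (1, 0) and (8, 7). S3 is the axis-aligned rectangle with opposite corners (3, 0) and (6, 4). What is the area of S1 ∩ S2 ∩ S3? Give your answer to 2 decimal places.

6.00

The intersection is the polygon with vertices (3,2), (3,4), (6,4), (6,2).
By the shoelace formula its area is 6.00.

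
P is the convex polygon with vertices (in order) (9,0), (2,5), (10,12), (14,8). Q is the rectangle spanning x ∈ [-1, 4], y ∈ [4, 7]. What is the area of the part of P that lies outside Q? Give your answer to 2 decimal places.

|P| = 70.5, |P∩Q| = 3.05.
|P ∖ Q| = |P| − |P∩Q| = 70.5 − 3.05 = 67.45.

67.45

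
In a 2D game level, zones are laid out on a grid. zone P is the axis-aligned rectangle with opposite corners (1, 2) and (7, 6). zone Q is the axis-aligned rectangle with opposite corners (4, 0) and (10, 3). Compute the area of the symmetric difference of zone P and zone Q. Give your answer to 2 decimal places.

|zone P∩zone Q|: x∈[4,7], y∈[2,3] → 3·1 = 3.
|zone P △ zone Q| = |zone P| + |zone Q| − 2·|zone P∩zone Q| = 24 + 18 − 6 = 36.00.

36.00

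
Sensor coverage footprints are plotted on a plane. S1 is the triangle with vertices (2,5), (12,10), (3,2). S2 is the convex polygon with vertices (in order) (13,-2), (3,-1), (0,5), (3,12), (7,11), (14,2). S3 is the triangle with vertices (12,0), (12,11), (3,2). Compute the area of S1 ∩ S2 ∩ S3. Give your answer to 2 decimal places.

2.24

The intersection is the polygon with vertices (9.504,7.781), (3,2), (9.188,8.188).
By the shoelace formula its area is 2.24.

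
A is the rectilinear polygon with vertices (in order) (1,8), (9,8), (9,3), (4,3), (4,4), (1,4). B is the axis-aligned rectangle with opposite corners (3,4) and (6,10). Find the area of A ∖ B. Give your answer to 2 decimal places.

25.00

|A| = 37, |A∩B| = 12.
|A ∖ B| = |A| − |A∩B| = 37 − 12 = 25.00.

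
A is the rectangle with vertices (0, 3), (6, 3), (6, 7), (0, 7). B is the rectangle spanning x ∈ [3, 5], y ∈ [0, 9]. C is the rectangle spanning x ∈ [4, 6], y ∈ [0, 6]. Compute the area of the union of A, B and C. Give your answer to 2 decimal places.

37.00

By inclusion–exclusion:
Individual areas: |A| = 24, |B| = 18, |C| = 12.
|A∩B|: x∈[3,5], y∈[3,7] → 2·4 = 8.
|A∩C|: x∈[4,6], y∈[3,6] → 2·3 = 6.
|B∩C|: x∈[4,5], y∈[0,6] → 1·6 = 6.
|A∩B∩C| = 3.
|A ∪ B ∪ C| = 54 − 20 + 3 = 37.00.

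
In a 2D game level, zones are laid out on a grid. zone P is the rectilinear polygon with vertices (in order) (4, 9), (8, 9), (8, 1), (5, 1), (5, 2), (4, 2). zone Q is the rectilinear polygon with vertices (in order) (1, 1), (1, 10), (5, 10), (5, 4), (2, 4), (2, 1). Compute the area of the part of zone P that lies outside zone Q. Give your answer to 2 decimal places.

26.00

|zone P| = 31, |zone P∩zone Q| = 5.
|zone P ∖ zone Q| = |zone P| − |zone P∩zone Q| = 31 − 5 = 26.00.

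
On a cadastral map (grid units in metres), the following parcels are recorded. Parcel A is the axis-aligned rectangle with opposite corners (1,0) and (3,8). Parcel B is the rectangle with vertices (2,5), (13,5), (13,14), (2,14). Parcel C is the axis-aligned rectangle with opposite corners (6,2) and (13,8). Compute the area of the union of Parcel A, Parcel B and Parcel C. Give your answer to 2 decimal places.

By inclusion–exclusion:
Individual areas: |Parcel A| = 16, |Parcel B| = 99, |Parcel C| = 42.
|Parcel A∩Parcel B|: x∈[2,3], y∈[5,8] → 1·3 = 3.
|Parcel A∩Parcel C| = 0 (no overlap).
|Parcel B∩Parcel C|: x∈[6,13], y∈[5,8] → 7·3 = 21.
|Parcel A∩Parcel B∩Parcel C| = 0.
|Parcel A ∪ Parcel B ∪ Parcel C| = 157 − 24 + 0 = 133.00.

133.00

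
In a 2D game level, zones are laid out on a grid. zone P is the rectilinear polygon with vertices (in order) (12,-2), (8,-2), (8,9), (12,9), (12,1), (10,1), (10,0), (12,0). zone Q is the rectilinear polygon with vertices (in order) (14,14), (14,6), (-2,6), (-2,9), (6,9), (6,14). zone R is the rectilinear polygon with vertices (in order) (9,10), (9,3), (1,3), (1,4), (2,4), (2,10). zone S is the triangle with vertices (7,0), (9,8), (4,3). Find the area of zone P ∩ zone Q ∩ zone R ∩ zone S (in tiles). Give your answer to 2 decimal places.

1.00

The intersection is the polygon with vertices (8,6), (8,7), (9,8), (8.5,6).
By the shoelace formula its area is 1.00.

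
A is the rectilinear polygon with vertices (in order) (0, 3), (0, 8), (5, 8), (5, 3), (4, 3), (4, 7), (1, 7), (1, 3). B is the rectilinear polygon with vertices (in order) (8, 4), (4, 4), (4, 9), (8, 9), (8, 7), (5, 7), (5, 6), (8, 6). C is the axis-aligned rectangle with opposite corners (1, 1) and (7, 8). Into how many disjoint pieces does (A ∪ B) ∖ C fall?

3

(A ∪ B) ∖ C splits into 3 disjoint pieces (area 5, area 5, area 2).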